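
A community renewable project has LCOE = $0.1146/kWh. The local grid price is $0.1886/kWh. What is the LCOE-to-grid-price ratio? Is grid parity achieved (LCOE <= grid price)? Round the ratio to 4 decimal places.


Compare LCOE to grid price:
  LCOE = $0.1146/kWh, Grid price = $0.1886/kWh
  Ratio = LCOE / grid_price = 0.1146 / 0.1886 = 0.6076
  Grid parity achieved (ratio <= 1)? yes

0.6076


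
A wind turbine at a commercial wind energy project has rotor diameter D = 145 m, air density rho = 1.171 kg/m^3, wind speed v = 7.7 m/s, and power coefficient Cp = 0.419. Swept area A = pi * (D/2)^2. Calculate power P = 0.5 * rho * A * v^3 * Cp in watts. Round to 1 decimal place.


Step 1 -- Compute swept area:
  A = pi * (D/2)^2 = pi * (145/2)^2 = 16513.0 m^2
Step 2 -- Apply wind power equation:
  P = 0.5 * rho * A * v^3 * Cp
  v^3 = 7.7^3 = 456.533
  P = 0.5 * 1.171 * 16513.0 * 456.533 * 0.419
  P = 1849434.6 W

1849434.6


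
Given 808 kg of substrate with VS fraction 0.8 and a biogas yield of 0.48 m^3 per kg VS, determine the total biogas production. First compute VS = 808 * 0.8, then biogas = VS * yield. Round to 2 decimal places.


Compute volatile solids:
  VS = mass * VS_fraction = 808 * 0.8 = 646.4 kg
Calculate biogas volume:
  Biogas = VS * specific_yield = 646.4 * 0.48
  Biogas = 310.27 m^3

310.27


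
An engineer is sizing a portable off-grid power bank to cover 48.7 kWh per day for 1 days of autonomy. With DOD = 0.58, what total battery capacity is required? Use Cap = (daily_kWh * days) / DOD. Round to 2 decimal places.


Total energy needed = daily * days = 48.7 * 1 = 48.7 kWh
Account for depth of discharge:
  Cap = total_energy / DOD = 48.7 / 0.58
  Cap = 83.97 kWh

83.97


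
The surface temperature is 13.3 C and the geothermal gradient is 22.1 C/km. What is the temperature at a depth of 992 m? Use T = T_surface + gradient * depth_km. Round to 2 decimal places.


Convert depth to km: 992 / 1000 = 0.992 km
Temperature increase = gradient * depth_km = 22.1 * 0.992 = 21.92 C
Temperature at depth = T_surface + delta_T = 13.3 + 21.92
T = 35.22 C

35.22


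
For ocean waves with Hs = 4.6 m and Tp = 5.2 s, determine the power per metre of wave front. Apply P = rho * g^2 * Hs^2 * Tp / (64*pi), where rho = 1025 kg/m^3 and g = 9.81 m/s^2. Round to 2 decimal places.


Apply wave power formula:
  g^2 = 9.81^2 = 96.2361
  Hs^2 = 4.6^2 = 21.16
  Numerator = rho * g^2 * Hs^2 * Tp = 1025 * 96.2361 * 21.16 * 5.2 = 10853776.82
  Denominator = 64 * pi = 201.0619
  P = 10853776.82 / 201.0619 = 53982.26 W/m

53982.26


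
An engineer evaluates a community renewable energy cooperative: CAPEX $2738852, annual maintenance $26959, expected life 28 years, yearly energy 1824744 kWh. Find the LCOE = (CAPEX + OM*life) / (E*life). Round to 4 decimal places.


Total cost = CAPEX + OM * lifetime = 2738852 + 26959 * 28 = 2738852 + 754852 = 3493704
Total generation = annual * lifetime = 1824744 * 28 = 51092832 kWh
LCOE = 3493704 / 51092832
LCOE = 0.0684 $/kWh

0.0684


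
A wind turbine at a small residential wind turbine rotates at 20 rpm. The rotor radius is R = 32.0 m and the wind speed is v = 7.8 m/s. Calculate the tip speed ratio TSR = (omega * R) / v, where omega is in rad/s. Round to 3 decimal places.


Convert rotational speed to rad/s:
  omega = 20 * 2 * pi / 60 = 2.0944 rad/s
Compute tip speed:
  v_tip = omega * R = 2.0944 * 32.0 = 67.021 m/s
Tip speed ratio:
  TSR = v_tip / v_wind = 67.021 / 7.8 = 8.592

8.592


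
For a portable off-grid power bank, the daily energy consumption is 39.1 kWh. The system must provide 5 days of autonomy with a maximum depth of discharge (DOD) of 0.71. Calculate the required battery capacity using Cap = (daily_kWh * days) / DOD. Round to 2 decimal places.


Total energy needed = daily * days = 39.1 * 5 = 195.5 kWh
Account for depth of discharge:
  Cap = total_energy / DOD = 195.5 / 0.71
  Cap = 275.35 kWh

275.35


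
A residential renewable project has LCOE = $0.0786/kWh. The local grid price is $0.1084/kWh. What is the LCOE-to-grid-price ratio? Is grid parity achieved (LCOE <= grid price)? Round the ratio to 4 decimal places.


Compare LCOE to grid price:
  LCOE = $0.0786/kWh, Grid price = $0.1084/kWh
  Ratio = LCOE / grid_price = 0.0786 / 0.1084 = 0.7251
  Grid parity achieved (ratio <= 1)? yes

0.7251


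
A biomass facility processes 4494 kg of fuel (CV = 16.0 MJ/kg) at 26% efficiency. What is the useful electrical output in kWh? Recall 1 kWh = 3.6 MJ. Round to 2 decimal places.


Total energy = mass * CV = 4494 * 16.0 = 71904.0 MJ
Useful energy = total * eta = 71904.0 * 0.26 = 18695.04 MJ
Convert to kWh: 18695.04 / 3.6
Useful energy = 5193.07 kWh

5193.07


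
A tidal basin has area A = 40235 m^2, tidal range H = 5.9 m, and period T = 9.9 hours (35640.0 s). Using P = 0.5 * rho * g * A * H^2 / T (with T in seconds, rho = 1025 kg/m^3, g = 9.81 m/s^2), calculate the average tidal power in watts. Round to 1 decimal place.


Convert period to seconds: T = 9.9 * 3600 = 35640.0 s
H^2 = 5.9^2 = 34.81
P = 0.5 * rho * g * A * H^2 / T
P = 0.5 * 1025 * 9.81 * 40235 * 34.81 / 35640.0
P = 197575.6 W

197575.6


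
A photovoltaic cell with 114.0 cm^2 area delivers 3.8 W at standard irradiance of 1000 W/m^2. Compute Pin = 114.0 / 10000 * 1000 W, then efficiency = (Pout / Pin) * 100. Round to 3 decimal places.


First compute the input power:
  Pin = area_cm2 / 10000 * G = 114.0 / 10000 * 1000 = 11.4 W
Then compute efficiency:
  Efficiency = (Pout / Pin) * 100 = (3.8 / 11.4) * 100
  Efficiency = 33.333%

33.333


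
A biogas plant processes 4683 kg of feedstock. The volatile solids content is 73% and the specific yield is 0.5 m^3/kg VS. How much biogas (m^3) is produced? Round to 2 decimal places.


Compute volatile solids:
  VS = mass * VS_fraction = 4683 * 0.73 = 3418.59 kg
Calculate biogas volume:
  Biogas = VS * specific_yield = 3418.59 * 0.5
  Biogas = 1709.30 m^3

1709.30


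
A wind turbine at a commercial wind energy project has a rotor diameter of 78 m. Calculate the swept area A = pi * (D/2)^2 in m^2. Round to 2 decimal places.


Compute the rotor radius:
  r = D / 2 = 78 / 2 = 39.0 m
Calculate swept area:
  A = pi * r^2 = pi * 39.0^2
  A = 4778.36 m^2

4778.36


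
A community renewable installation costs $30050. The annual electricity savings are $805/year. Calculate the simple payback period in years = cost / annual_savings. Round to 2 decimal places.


Simple payback period = initial cost / annual savings
Payback = 30050 / 805
Payback = 37.33 years

37.33


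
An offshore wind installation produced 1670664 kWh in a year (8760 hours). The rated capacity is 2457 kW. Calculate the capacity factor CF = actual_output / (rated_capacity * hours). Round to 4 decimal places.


Capacity factor = actual output / maximum possible output
Maximum possible = rated * hours = 2457 * 8760 = 21523320 kWh
CF = 1670664 / 21523320
CF = 0.0776

0.0776


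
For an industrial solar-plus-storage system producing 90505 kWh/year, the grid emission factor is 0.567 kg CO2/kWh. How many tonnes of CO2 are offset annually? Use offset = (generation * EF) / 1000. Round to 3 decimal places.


CO2 offset in kg = generation * emission_factor
CO2 offset = 90505 * 0.567 = 51316.34 kg
Convert to tonnes:
  CO2 offset = 51316.34 / 1000 = 51.316 tonnes

51.316


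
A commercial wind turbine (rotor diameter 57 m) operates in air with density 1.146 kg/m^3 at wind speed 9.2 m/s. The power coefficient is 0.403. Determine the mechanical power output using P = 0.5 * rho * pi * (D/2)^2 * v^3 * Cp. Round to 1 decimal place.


Step 1 -- Compute swept area:
  A = pi * (D/2)^2 = pi * (57/2)^2 = 2551.76 m^2
Step 2 -- Apply wind power equation:
  P = 0.5 * rho * A * v^3 * Cp
  v^3 = 9.2^3 = 778.688
  P = 0.5 * 1.146 * 2551.76 * 778.688 * 0.403
  P = 458841.6 W

458841.6


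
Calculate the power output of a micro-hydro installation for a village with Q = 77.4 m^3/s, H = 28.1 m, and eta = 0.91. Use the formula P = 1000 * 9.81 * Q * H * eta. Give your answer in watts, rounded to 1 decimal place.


Apply the hydropower formula P = rho * g * Q * H * eta
rho * g = 1000 * 9.81 = 9810.0
P = 9810.0 * 77.4 * 28.1 * 0.91
P = 19415906.9 W

19415906.9


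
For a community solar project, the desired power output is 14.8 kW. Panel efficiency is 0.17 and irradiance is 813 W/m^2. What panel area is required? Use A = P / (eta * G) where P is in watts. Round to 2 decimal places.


Convert target power to watts: P = 14.8 * 1000 = 14800.0 W
Compute denominator: eta * G = 0.17 * 813 = 138.21
Required area A = P / (eta * G) = 14800.0 / 138.21
A = 107.08 m^2

107.08


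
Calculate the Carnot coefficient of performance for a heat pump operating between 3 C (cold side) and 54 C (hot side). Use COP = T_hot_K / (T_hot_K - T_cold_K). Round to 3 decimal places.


Convert to Kelvin:
  T_hot = 54 + 273.15 = 327.15 K
  T_cold = 3 + 273.15 = 276.15 K
Apply Carnot COP formula:
  COP = T_hot_K / (T_hot_K - T_cold_K) = 327.15 / 51.0
  COP = 6.415

6.415


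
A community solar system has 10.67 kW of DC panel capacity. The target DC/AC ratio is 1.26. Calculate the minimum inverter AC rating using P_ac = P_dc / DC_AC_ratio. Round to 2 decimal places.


The inverter AC capacity is determined by the DC/AC ratio.
Given: P_dc = 10.67 kW, DC/AC ratio = 1.26
P_ac = P_dc / ratio = 10.67 / 1.26
P_ac = 8.47 kW

8.47


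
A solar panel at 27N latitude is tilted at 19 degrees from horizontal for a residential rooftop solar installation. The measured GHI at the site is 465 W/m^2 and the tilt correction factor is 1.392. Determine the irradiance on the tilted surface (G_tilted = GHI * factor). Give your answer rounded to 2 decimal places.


Identify the given values:
  GHI = 465 W/m^2, tilt correction factor = 1.392
Apply the formula G_tilted = GHI * factor:
  G_tilted = 465 * 1.392
  G_tilted = 647.28 W/m^2

647.28


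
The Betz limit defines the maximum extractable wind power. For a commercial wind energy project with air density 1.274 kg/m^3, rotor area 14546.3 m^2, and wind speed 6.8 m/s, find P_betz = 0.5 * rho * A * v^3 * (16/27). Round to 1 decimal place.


The Betz coefficient Cp_max = 16/27 = 0.5926
v^3 = 6.8^3 = 314.432
P_betz = 0.5 * rho * A * v^3 * Cp_max
P_betz = 0.5 * 1.274 * 14546.3 * 314.432 * 0.5926
P_betz = 1726533.2 W

1726533.2


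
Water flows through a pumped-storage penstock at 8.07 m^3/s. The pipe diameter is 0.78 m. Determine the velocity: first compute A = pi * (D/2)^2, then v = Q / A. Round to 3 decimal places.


Compute pipe cross-sectional area:
  A = pi * (D/2)^2 = pi * (0.78/2)^2 = 0.4778 m^2
Calculate velocity:
  v = Q / A = 8.07 / 0.4778
  v = 16.889 m/s

16.889


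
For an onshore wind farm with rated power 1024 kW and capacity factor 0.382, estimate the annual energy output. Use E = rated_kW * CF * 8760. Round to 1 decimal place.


Annual energy = rated_kW * capacity_factor * hours_per_year
Given: P_rated = 1024 kW, CF = 0.382, hours = 8760
E = 1024 * 0.382 * 8760
E = 3426631.7 kWh

3426631.7


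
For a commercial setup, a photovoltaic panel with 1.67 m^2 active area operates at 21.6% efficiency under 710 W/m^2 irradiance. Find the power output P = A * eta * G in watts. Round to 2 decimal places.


Use the solar power formula P = A * eta * G.
Given: A = 1.67 m^2, eta = 0.216, G = 710 W/m^2
P = 1.67 * 0.216 * 710
P = 256.11 W

256.11


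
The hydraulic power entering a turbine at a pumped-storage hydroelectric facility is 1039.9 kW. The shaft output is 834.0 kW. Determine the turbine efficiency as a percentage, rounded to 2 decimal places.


Turbine efficiency = (output power / input power) * 100
eta = (834.0 / 1039.9) * 100
eta = 80.20%

80.20


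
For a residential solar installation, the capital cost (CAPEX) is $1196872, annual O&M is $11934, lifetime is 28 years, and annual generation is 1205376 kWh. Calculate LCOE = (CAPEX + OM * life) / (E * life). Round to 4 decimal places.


Total cost = CAPEX + OM * lifetime = 1196872 + 11934 * 28 = 1196872 + 334152 = 1531024
Total generation = annual * lifetime = 1205376 * 28 = 33750528 kWh
LCOE = 1531024 / 33750528
LCOE = 0.0454 $/kWh

0.0454


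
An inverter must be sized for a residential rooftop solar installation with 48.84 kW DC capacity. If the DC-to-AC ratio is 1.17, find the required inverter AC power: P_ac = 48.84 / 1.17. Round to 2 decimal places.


The inverter AC capacity is determined by the DC/AC ratio.
Given: P_dc = 48.84 kW, DC/AC ratio = 1.17
P_ac = P_dc / ratio = 48.84 / 1.17
P_ac = 41.74 kW

41.74


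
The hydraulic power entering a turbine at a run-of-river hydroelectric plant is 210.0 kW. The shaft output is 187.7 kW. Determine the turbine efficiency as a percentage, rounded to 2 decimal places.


Turbine efficiency = (output power / input power) * 100
eta = (187.7 / 210.0) * 100
eta = 89.38%

89.38


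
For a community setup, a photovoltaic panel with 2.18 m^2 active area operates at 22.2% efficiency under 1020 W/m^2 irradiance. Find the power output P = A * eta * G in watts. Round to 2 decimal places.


Use the solar power formula P = A * eta * G.
Given: A = 2.18 m^2, eta = 0.222, G = 1020 W/m^2
P = 2.18 * 0.222 * 1020
P = 493.64 W

493.64


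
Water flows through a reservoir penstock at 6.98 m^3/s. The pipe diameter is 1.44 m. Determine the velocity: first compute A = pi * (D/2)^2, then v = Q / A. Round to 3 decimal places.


Compute pipe cross-sectional area:
  A = pi * (D/2)^2 = pi * (1.44/2)^2 = 1.6286 m^2
Calculate velocity:
  v = Q / A = 6.98 / 1.6286
  v = 4.286 m/s

4.286


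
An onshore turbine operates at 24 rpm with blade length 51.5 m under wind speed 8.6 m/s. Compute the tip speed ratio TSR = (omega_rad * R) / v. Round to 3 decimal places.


Convert rotational speed to rad/s:
  omega = 24 * 2 * pi / 60 = 2.5133 rad/s
Compute tip speed:
  v_tip = omega * R = 2.5133 * 51.5 = 129.434 m/s
Tip speed ratio:
  TSR = v_tip / v_wind = 129.434 / 8.6 = 15.050

15.050


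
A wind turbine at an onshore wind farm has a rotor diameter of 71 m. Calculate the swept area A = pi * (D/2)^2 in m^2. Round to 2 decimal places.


Compute the rotor radius:
  r = D / 2 = 71 / 2 = 35.5 m
Calculate swept area:
  A = pi * r^2 = pi * 35.5^2
  A = 3959.19 m^2

3959.19


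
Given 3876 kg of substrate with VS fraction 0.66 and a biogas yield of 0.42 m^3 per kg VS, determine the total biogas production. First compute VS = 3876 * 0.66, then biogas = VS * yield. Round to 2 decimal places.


Compute volatile solids:
  VS = mass * VS_fraction = 3876 * 0.66 = 2558.16 kg
Calculate biogas volume:
  Biogas = VS * specific_yield = 2558.16 * 0.42
  Biogas = 1074.43 m^3

1074.43


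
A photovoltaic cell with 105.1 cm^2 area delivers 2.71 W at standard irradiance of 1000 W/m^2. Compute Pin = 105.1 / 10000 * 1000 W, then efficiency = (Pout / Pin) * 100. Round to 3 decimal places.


First compute the input power:
  Pin = area_cm2 / 10000 * G = 105.1 / 10000 * 1000 = 10.51 W
Then compute efficiency:
  Efficiency = (Pout / Pin) * 100 = (2.71 / 10.51) * 100
  Efficiency = 25.785%

25.785


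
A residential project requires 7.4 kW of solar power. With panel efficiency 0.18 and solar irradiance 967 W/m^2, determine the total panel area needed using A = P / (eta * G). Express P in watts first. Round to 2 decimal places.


Convert target power to watts: P = 7.4 * 1000 = 7400.0 W
Compute denominator: eta * G = 0.18 * 967 = 174.06
Required area A = P / (eta * G) = 7400.0 / 174.06
A = 42.51 m^2

42.51


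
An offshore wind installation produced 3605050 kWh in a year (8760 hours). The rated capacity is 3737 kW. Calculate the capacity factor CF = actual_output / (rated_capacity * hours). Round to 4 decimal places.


Capacity factor = actual output / maximum possible output
Maximum possible = rated * hours = 3737 * 8760 = 32736120 kWh
CF = 3605050 / 32736120
CF = 0.1101

0.1101


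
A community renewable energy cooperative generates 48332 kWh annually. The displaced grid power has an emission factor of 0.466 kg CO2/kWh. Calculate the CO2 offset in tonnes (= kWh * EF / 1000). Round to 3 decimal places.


CO2 offset in kg = generation * emission_factor
CO2 offset = 48332 * 0.466 = 22522.71 kg
Convert to tonnes:
  CO2 offset = 22522.71 / 1000 = 22.523 tonnes

22.523


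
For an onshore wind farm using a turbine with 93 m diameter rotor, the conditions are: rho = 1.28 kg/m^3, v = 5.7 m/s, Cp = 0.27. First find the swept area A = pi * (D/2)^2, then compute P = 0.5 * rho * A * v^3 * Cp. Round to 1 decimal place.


Step 1 -- Compute swept area:
  A = pi * (D/2)^2 = pi * (93/2)^2 = 6792.91 m^2
Step 2 -- Apply wind power equation:
  P = 0.5 * rho * A * v^3 * Cp
  v^3 = 5.7^3 = 185.193
  P = 0.5 * 1.28 * 6792.91 * 185.193 * 0.27
  P = 217382.3 W

217382.3


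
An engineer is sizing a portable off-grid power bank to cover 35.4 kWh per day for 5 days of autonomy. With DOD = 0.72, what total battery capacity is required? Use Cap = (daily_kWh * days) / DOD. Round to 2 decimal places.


Total energy needed = daily * days = 35.4 * 5 = 177.0 kWh
Account for depth of discharge:
  Cap = total_energy / DOD = 177.0 / 0.72
  Cap = 245.83 kWh

245.83


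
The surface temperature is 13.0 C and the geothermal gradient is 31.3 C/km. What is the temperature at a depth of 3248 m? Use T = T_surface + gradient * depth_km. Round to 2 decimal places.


Convert depth to km: 3248 / 1000 = 3.248 km
Temperature increase = gradient * depth_km = 31.3 * 3.248 = 101.66 C
Temperature at depth = T_surface + delta_T = 13.0 + 101.66
T = 114.66 C

114.66


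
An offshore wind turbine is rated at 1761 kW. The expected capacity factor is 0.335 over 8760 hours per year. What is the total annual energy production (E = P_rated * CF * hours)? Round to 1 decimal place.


Annual energy = rated_kW * capacity_factor * hours_per_year
Given: P_rated = 1761 kW, CF = 0.335, hours = 8760
E = 1761 * 0.335 * 8760
E = 5167830.6 kWh

5167830.6


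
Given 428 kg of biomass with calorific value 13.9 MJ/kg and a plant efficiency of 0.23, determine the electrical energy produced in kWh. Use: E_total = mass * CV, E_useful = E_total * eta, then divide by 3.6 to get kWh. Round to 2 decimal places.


Total energy = mass * CV = 428 * 13.9 = 5949.2 MJ
Useful energy = total * eta = 5949.2 * 0.23 = 1368.32 MJ
Convert to kWh: 1368.32 / 3.6
Useful energy = 380.09 kWh

380.09


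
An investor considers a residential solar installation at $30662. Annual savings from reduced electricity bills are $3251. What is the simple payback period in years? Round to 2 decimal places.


Simple payback period = initial cost / annual savings
Payback = 30662 / 3251
Payback = 9.43 years

9.43


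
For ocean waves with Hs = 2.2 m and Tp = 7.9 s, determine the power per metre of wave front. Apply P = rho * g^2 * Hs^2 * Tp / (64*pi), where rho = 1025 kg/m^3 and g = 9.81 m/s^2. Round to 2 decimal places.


Apply wave power formula:
  g^2 = 9.81^2 = 96.2361
  Hs^2 = 2.2^2 = 4.84
  Numerator = rho * g^2 * Hs^2 * Tp = 1025 * 96.2361 * 4.84 * 7.9 = 3771675.61
  Denominator = 64 * pi = 201.0619
  P = 3771675.61 / 201.0619 = 18758.78 W/m

18758.78


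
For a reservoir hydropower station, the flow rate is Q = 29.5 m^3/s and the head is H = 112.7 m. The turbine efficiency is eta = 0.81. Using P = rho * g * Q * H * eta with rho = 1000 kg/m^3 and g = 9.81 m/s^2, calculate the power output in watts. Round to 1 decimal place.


Apply the hydropower formula P = rho * g * Q * H * eta
rho * g = 1000 * 9.81 = 9810.0
P = 9810.0 * 29.5 * 112.7 * 0.81
P = 26418001.4 W

26418001.4


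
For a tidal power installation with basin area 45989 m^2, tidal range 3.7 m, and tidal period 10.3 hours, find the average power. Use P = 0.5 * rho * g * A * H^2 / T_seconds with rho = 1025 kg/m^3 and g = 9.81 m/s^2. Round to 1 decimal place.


Convert period to seconds: T = 10.3 * 3600 = 37080.0 s
H^2 = 3.7^2 = 13.69
P = 0.5 * rho * g * A * H^2 / T
P = 0.5 * 1025 * 9.81 * 45989 * 13.69 / 37080.0
P = 85365.1 W

85365.1


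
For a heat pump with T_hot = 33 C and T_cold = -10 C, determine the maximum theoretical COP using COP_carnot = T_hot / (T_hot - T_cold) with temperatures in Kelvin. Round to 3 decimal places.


Convert to Kelvin:
  T_hot = 33 + 273.15 = 306.15 K
  T_cold = -10 + 273.15 = 263.15 K
Apply Carnot COP formula:
  COP = T_hot_K / (T_hot_K - T_cold_K) = 306.15 / 43.0
  COP = 7.120

7.120


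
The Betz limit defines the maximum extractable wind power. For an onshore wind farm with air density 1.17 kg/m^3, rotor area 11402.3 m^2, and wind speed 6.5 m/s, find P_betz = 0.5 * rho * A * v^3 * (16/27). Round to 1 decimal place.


The Betz coefficient Cp_max = 16/27 = 0.5926
v^3 = 6.5^3 = 274.625
P_betz = 0.5 * rho * A * v^3 * Cp_max
P_betz = 0.5 * 1.17 * 11402.3 * 274.625 * 0.5926
P_betz = 1085537.0 W

1085537.0


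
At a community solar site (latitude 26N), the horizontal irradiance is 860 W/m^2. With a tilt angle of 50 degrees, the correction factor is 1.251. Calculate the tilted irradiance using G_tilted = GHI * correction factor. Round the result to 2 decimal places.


Identify the given values:
  GHI = 860 W/m^2, tilt correction factor = 1.251
Apply the formula G_tilted = GHI * factor:
  G_tilted = 860 * 1.251
  G_tilted = 1075.86 W/m^2

1075.86


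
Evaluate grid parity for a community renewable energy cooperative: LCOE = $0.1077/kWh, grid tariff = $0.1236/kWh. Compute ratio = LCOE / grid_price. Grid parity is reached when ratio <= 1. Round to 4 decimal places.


Compare LCOE to grid price:
  LCOE = $0.1077/kWh, Grid price = $0.1236/kWh
  Ratio = LCOE / grid_price = 0.1077 / 0.1236 = 0.8714
  Grid parity achieved (ratio <= 1)? yes

0.8714


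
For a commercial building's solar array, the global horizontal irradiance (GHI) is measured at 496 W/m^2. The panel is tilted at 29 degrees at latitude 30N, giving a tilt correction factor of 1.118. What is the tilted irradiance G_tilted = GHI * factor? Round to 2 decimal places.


Identify the given values:
  GHI = 496 W/m^2, tilt correction factor = 1.118
Apply the formula G_tilted = GHI * factor:
  G_tilted = 496 * 1.118
  G_tilted = 554.53 W/m^2

554.53


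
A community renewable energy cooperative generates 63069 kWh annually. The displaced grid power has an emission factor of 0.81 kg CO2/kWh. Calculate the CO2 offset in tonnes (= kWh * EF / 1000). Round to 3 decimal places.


CO2 offset in kg = generation * emission_factor
CO2 offset = 63069 * 0.81 = 51085.89 kg
Convert to tonnes:
  CO2 offset = 51085.89 / 1000 = 51.086 tonnes

51.086


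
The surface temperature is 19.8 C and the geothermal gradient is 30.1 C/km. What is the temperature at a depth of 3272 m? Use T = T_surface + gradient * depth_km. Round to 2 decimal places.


Convert depth to km: 3272 / 1000 = 3.272 km
Temperature increase = gradient * depth_km = 30.1 * 3.272 = 98.49 C
Temperature at depth = T_surface + delta_T = 19.8 + 98.49
T = 118.29 C

118.29


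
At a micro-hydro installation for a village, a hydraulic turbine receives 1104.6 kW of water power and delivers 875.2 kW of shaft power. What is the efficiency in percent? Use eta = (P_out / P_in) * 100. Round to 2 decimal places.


Turbine efficiency = (output power / input power) * 100
eta = (875.2 / 1104.6) * 100
eta = 79.23%

79.23


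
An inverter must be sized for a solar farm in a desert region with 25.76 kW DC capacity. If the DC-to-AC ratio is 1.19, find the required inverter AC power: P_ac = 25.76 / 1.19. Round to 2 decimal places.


The inverter AC capacity is determined by the DC/AC ratio.
Given: P_dc = 25.76 kW, DC/AC ratio = 1.19
P_ac = P_dc / ratio = 25.76 / 1.19
P_ac = 21.65 kW

21.65


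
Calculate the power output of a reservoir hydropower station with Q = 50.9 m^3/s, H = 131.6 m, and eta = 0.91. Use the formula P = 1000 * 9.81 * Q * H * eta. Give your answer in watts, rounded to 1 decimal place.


Apply the hydropower formula P = rho * g * Q * H * eta
rho * g = 1000 * 9.81 = 9810.0
P = 9810.0 * 50.9 * 131.6 * 0.91
P = 59797643.7 W

59797643.7


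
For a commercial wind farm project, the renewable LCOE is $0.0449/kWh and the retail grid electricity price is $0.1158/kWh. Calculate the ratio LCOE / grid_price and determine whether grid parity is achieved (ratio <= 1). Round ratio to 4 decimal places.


Compare LCOE to grid price:
  LCOE = $0.0449/kWh, Grid price = $0.1158/kWh
  Ratio = LCOE / grid_price = 0.0449 / 0.1158 = 0.3877
  Grid parity achieved (ratio <= 1)? yes

0.3877


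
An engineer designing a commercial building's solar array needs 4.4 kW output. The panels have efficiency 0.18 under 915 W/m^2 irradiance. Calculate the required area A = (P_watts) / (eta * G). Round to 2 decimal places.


Convert target power to watts: P = 4.4 * 1000 = 4400.0 W
Compute denominator: eta * G = 0.18 * 915 = 164.7
Required area A = P / (eta * G) = 4400.0 / 164.7
A = 26.72 m^2

26.72


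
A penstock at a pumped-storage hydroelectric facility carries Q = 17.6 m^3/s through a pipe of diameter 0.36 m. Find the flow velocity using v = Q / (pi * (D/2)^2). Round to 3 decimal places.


Compute pipe cross-sectional area:
  A = pi * (D/2)^2 = pi * (0.36/2)^2 = 0.1018 m^2
Calculate velocity:
  v = Q / A = 17.6 / 0.1018
  v = 172.909 m/s

172.909


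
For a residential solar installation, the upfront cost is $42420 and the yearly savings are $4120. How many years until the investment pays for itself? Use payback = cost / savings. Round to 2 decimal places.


Simple payback period = initial cost / annual savings
Payback = 42420 / 4120
Payback = 10.30 years

10.30


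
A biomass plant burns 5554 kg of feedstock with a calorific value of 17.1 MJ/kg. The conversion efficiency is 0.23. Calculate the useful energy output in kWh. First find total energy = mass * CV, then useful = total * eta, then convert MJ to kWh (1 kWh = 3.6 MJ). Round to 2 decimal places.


Total energy = mass * CV = 5554 * 17.1 = 94973.4 MJ
Useful energy = total * eta = 94973.4 * 0.23 = 21843.88 MJ
Convert to kWh: 21843.88 / 3.6
Useful energy = 6067.75 kWh

6067.75


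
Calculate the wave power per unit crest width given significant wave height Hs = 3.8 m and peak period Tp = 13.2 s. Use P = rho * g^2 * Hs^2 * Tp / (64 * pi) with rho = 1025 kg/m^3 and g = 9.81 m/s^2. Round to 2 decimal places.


Apply wave power formula:
  g^2 = 9.81^2 = 96.2361
  Hs^2 = 3.8^2 = 14.44
  Numerator = rho * g^2 * Hs^2 * Tp = 1025 * 96.2361 * 14.44 * 13.2 = 18801954.81
  Denominator = 64 * pi = 201.0619
  P = 18801954.81 / 201.0619 = 93513.25 W/m

93513.25


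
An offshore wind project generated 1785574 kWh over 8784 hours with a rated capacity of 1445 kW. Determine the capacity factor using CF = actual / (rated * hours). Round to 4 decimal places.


Capacity factor = actual output / maximum possible output
Maximum possible = rated * hours = 1445 * 8784 = 12692880 kWh
CF = 1785574 / 12692880
CF = 0.1407

0.1407


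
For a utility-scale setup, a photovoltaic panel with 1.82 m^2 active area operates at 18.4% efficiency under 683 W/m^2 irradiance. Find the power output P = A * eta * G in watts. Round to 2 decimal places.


Use the solar power formula P = A * eta * G.
Given: A = 1.82 m^2, eta = 0.184, G = 683 W/m^2
P = 1.82 * 0.184 * 683
P = 228.72 W

228.72


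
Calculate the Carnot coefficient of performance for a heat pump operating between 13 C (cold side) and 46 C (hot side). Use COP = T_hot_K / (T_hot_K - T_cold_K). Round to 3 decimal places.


Convert to Kelvin:
  T_hot = 46 + 273.15 = 319.15 K
  T_cold = 13 + 273.15 = 286.15 K
Apply Carnot COP formula:
  COP = T_hot_K / (T_hot_K - T_cold_K) = 319.15 / 33.0
  COP = 9.671

9.671


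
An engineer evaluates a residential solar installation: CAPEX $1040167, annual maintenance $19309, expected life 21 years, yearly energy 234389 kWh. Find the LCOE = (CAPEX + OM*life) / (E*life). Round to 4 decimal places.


Total cost = CAPEX + OM * lifetime = 1040167 + 19309 * 21 = 1040167 + 405489 = 1445656
Total generation = annual * lifetime = 234389 * 21 = 4922169 kWh
LCOE = 1445656 / 4922169
LCOE = 0.2937 $/kWh

0.2937


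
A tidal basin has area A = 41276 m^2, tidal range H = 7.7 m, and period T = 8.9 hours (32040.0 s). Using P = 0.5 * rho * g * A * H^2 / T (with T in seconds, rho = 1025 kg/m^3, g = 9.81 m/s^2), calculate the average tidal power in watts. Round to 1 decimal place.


Convert period to seconds: T = 8.9 * 3600 = 32040.0 s
H^2 = 7.7^2 = 59.29
P = 0.5 * rho * g * A * H^2 / T
P = 0.5 * 1025 * 9.81 * 41276 * 59.29 / 32040.0
P = 384016.1 W

384016.1


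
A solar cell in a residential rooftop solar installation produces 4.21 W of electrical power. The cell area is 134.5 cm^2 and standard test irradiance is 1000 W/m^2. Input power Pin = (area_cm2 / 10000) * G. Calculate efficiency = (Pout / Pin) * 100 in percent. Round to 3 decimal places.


First compute the input power:
  Pin = area_cm2 / 10000 * G = 134.5 / 10000 * 1000 = 13.45 W
Then compute efficiency:
  Efficiency = (Pout / Pin) * 100 = (4.21 / 13.45) * 100
  Efficiency = 31.301%

31.301


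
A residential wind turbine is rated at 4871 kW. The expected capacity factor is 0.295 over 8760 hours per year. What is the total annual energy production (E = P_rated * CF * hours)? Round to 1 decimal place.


Annual energy = rated_kW * capacity_factor * hours_per_year
Given: P_rated = 4871 kW, CF = 0.295, hours = 8760
E = 4871 * 0.295 * 8760
E = 12587638.2 kWh

12587638.2


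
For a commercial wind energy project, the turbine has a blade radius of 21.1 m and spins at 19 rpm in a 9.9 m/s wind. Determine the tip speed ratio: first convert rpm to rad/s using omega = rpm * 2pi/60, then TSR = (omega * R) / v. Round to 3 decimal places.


Convert rotational speed to rad/s:
  omega = 19 * 2 * pi / 60 = 1.9897 rad/s
Compute tip speed:
  v_tip = omega * R = 1.9897 * 21.1 = 41.982 m/s
Tip speed ratio:
  TSR = v_tip / v_wind = 41.982 / 9.9 = 4.241

4.241


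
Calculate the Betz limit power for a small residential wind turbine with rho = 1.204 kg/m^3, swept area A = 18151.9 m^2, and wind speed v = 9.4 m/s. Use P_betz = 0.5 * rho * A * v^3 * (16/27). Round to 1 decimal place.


The Betz coefficient Cp_max = 16/27 = 0.5926
v^3 = 9.4^3 = 830.584
P_betz = 0.5 * rho * A * v^3 * Cp_max
P_betz = 0.5 * 1.204 * 18151.9 * 830.584 * 0.5926
P_betz = 5378465.2 W

5378465.2


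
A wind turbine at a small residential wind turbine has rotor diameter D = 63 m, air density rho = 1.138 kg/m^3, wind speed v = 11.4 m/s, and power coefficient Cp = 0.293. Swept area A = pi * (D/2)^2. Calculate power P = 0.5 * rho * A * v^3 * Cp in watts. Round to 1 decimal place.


Step 1 -- Compute swept area:
  A = pi * (D/2)^2 = pi * (63/2)^2 = 3117.25 m^2
Step 2 -- Apply wind power equation:
  P = 0.5 * rho * A * v^3 * Cp
  v^3 = 11.4^3 = 1481.544
  P = 0.5 * 1.138 * 3117.25 * 1481.544 * 0.293
  P = 769955.1 W

769955.1


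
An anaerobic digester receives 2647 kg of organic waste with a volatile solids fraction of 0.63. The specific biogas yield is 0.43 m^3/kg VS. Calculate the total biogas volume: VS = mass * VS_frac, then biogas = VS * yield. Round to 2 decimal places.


Compute volatile solids:
  VS = mass * VS_fraction = 2647 * 0.63 = 1667.61 kg
Calculate biogas volume:
  Biogas = VS * specific_yield = 1667.61 * 0.43
  Biogas = 717.07 m^3

717.07


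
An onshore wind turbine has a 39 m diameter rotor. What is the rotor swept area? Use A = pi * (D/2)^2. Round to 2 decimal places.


Compute the rotor radius:
  r = D / 2 = 39 / 2 = 19.5 m
Calculate swept area:
  A = pi * r^2 = pi * 19.5^2
  A = 1194.59 m^2

1194.59


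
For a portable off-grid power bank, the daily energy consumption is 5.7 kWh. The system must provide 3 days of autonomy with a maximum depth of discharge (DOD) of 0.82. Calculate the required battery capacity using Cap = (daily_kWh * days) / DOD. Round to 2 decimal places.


Total energy needed = daily * days = 5.7 * 3 = 17.1 kWh
Account for depth of discharge:
  Cap = total_energy / DOD = 17.1 / 0.82
  Cap = 20.85 kWh

20.85


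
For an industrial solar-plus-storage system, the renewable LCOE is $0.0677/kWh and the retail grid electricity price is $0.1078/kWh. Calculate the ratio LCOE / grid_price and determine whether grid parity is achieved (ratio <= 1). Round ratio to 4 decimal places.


Compare LCOE to grid price:
  LCOE = $0.0677/kWh, Grid price = $0.1078/kWh
  Ratio = LCOE / grid_price = 0.0677 / 0.1078 = 0.6280
  Grid parity achieved (ratio <= 1)? yes

0.6280


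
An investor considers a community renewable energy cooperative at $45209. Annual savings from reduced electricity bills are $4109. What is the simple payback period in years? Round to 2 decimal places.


Simple payback period = initial cost / annual savings
Payback = 45209 / 4109
Payback = 11.00 years

11.00


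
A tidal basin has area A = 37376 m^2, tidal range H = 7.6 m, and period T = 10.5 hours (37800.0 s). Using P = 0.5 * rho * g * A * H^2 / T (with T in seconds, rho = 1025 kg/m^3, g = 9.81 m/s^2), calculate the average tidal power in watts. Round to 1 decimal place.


Convert period to seconds: T = 10.5 * 3600 = 37800.0 s
H^2 = 7.6^2 = 57.76
P = 0.5 * rho * g * A * H^2 / T
P = 0.5 * 1025 * 9.81 * 37376 * 57.76 / 37800.0
P = 287138.3 W

287138.3


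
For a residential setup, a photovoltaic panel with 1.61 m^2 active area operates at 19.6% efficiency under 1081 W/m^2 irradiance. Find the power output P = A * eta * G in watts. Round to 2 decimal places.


Use the solar power formula P = A * eta * G.
Given: A = 1.61 m^2, eta = 0.196, G = 1081 W/m^2
P = 1.61 * 0.196 * 1081
P = 341.12 W

341.12


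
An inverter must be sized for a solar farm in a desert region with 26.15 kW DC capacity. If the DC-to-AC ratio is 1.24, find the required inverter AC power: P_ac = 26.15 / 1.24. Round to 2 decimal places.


The inverter AC capacity is determined by the DC/AC ratio.
Given: P_dc = 26.15 kW, DC/AC ratio = 1.24
P_ac = P_dc / ratio = 26.15 / 1.24
P_ac = 21.09 kW

21.09


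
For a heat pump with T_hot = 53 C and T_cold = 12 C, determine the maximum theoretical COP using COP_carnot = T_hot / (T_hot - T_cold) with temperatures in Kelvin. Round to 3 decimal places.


Convert to Kelvin:
  T_hot = 53 + 273.15 = 326.15 K
  T_cold = 12 + 273.15 = 285.15 K
Apply Carnot COP formula:
  COP = T_hot_K / (T_hot_K - T_cold_K) = 326.15 / 41.0
  COP = 7.955

7.955


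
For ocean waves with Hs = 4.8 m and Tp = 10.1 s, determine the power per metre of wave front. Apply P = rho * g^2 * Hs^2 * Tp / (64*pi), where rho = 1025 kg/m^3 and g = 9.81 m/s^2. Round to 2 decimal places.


Apply wave power formula:
  g^2 = 9.81^2 = 96.2361
  Hs^2 = 4.8^2 = 23.04
  Numerator = rho * g^2 * Hs^2 * Tp = 1025 * 96.2361 * 23.04 * 10.1 = 22954388.55
  Denominator = 64 * pi = 201.0619
  P = 22954388.55 / 201.0619 = 114165.76 W/m

114165.76


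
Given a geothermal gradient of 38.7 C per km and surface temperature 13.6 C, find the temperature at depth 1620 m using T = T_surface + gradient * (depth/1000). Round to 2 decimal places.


Convert depth to km: 1620 / 1000 = 1.62 km
Temperature increase = gradient * depth_km = 38.7 * 1.62 = 62.69 C
Temperature at depth = T_surface + delta_T = 13.6 + 62.69
T = 76.29 C

76.29


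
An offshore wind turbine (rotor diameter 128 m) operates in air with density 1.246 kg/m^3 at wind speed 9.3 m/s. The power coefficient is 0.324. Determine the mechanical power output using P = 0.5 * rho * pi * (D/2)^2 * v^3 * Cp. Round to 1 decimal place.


Step 1 -- Compute swept area:
  A = pi * (D/2)^2 = pi * (128/2)^2 = 12867.96 m^2
Step 2 -- Apply wind power equation:
  P = 0.5 * rho * A * v^3 * Cp
  v^3 = 9.3^3 = 804.357
  P = 0.5 * 1.246 * 12867.96 * 804.357 * 0.324
  P = 2089256.3 W

2089256.3


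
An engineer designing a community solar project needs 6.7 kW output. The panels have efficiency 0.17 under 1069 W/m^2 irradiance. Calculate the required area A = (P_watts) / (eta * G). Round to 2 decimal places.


Convert target power to watts: P = 6.7 * 1000 = 6700.0 W
Compute denominator: eta * G = 0.17 * 1069 = 181.73
Required area A = P / (eta * G) = 6700.0 / 181.73
A = 36.87 m^2

36.87


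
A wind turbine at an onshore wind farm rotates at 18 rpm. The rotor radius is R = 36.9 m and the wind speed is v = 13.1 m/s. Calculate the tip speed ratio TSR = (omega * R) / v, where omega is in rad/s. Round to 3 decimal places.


Convert rotational speed to rad/s:
  omega = 18 * 2 * pi / 60 = 1.885 rad/s
Compute tip speed:
  v_tip = omega * R = 1.885 * 36.9 = 69.555 m/s
Tip speed ratio:
  TSR = v_tip / v_wind = 69.555 / 13.1 = 5.310

5.310


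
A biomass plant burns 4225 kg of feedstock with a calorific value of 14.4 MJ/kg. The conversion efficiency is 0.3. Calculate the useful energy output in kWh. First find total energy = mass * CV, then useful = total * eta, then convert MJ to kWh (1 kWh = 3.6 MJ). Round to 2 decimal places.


Total energy = mass * CV = 4225 * 14.4 = 60840.0 MJ
Useful energy = total * eta = 60840.0 * 0.3 = 18252.0 MJ
Convert to kWh: 18252.0 / 3.6
Useful energy = 5070.00 kWh

5070.00


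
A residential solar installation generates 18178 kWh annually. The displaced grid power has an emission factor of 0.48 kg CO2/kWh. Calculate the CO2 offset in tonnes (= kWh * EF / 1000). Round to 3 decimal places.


CO2 offset in kg = generation * emission_factor
CO2 offset = 18178 * 0.48 = 8725.44 kg
Convert to tonnes:
  CO2 offset = 8725.44 / 1000 = 8.725 tonnes

8.725


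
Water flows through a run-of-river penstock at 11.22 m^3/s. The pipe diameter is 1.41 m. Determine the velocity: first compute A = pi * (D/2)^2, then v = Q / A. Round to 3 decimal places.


Compute pipe cross-sectional area:
  A = pi * (D/2)^2 = pi * (1.41/2)^2 = 1.5615 m^2
Calculate velocity:
  v = Q / A = 11.22 / 1.5615
  v = 7.186 m/s

7.186


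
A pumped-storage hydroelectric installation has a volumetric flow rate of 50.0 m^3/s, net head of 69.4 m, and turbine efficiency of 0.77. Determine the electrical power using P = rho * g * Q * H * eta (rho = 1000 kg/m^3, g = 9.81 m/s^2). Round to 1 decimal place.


Apply the hydropower formula P = rho * g * Q * H * eta
rho * g = 1000 * 9.81 = 9810.0
P = 9810.0 * 50.0 * 69.4 * 0.77
P = 26211339.0 W

26211339.0


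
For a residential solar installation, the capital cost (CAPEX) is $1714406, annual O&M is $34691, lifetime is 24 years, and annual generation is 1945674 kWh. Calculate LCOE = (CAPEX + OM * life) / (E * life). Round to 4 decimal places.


Total cost = CAPEX + OM * lifetime = 1714406 + 34691 * 24 = 1714406 + 832584 = 2546990
Total generation = annual * lifetime = 1945674 * 24 = 46696176 kWh
LCOE = 2546990 / 46696176
LCOE = 0.0545 $/kWh

0.0545


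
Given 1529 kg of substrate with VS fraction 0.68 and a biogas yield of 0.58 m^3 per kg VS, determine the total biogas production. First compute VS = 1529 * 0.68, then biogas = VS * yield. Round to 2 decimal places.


Compute volatile solids:
  VS = mass * VS_fraction = 1529 * 0.68 = 1039.72 kg
Calculate biogas volume:
  Biogas = VS * specific_yield = 1039.72 * 0.58
  Biogas = 603.04 m^3

603.04


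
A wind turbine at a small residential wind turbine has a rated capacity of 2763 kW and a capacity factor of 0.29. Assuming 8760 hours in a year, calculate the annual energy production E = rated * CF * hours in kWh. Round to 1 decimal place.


Annual energy = rated_kW * capacity_factor * hours_per_year
Given: P_rated = 2763 kW, CF = 0.29, hours = 8760
E = 2763 * 0.29 * 8760
E = 7019125.2 kWh

7019125.2


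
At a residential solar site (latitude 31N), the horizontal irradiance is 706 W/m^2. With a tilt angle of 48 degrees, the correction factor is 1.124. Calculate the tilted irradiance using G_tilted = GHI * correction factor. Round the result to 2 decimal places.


Identify the given values:
  GHI = 706 W/m^2, tilt correction factor = 1.124
Apply the formula G_tilted = GHI * factor:
  G_tilted = 706 * 1.124
  G_tilted = 793.54 W/m^2

793.54


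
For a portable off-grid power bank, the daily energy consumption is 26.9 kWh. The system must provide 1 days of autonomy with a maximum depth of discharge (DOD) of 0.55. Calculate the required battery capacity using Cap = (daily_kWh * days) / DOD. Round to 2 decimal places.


Total energy needed = daily * days = 26.9 * 1 = 26.9 kWh
Account for depth of discharge:
  Cap = total_energy / DOD = 26.9 / 0.55
  Cap = 48.91 kWh

48.91
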